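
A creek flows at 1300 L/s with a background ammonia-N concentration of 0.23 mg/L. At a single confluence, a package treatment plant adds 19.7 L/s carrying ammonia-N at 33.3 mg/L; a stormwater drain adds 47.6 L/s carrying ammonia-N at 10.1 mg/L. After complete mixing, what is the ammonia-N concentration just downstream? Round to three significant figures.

After mixing, C = (1300·0.2300 + 19.70·33.30 + 47.60·10.10) / 1367 = 1436/1367 = 1.050 mg/L.

1.05 mg/L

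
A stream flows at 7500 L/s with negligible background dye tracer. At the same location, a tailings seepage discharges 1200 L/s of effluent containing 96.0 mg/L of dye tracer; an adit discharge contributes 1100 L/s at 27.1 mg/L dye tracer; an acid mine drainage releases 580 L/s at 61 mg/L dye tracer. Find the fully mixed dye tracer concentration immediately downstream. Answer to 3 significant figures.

Conservation of mass: C = (7500·0 + 1200·96.00 + 1100·27.10 + 580.0·61.00) / 10380 = 180400/10380 = 17.38 mg/L.

17.4 mg/L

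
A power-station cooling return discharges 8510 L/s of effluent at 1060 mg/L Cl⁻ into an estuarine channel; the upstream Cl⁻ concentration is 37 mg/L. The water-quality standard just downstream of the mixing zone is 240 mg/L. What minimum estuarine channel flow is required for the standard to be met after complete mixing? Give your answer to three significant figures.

Set C_mix = 240: (Q·37.00 + 8510·1060) / (Q + 8510) = 240
→ Q = 8510·(1060 − 240)/(240 − 37.00) = 34380 L/s.

34400 L/s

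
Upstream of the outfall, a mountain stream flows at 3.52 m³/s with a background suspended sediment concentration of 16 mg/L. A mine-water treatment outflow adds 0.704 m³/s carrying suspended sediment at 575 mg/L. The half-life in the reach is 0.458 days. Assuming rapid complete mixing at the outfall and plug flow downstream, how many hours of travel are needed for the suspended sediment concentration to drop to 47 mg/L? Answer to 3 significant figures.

13.4 h

Mass balance: C = (3.520·16.00 + 0.7040·575.0) / 4.224 = 461.1/4.224 = 109.2 mg/L.
Half-life 0.458 d → k = ln 2 / 0.458 = 1.513 d⁻¹.
109.2·exp(−k·t) = 47 → t = ln(109.2/47)/k = 48110 s = 13.36 h.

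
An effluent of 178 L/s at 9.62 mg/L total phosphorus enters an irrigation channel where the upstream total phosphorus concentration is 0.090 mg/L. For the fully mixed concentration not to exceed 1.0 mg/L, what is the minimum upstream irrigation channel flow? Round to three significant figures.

1690 L/s

Set C_mix = 1.0: (Q·0.09000 + 178.0·9.620) / (Q + 178.0) = 1.0
→ Q = 178.0·(9.620 − 1.0)/(1.0 − 0.09000) = 1686 L/s.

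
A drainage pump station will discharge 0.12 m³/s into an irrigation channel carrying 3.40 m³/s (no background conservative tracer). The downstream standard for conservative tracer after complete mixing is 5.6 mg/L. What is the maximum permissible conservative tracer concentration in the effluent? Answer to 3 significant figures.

At the limit, (Qr·Cr + Qe·Cₑ)/(Qr + Qe) = 5.6:
Cₑ = (3.520·5.6 − 3.400·0) / 0.1200 = 164.3 mg/L.

164 mg/L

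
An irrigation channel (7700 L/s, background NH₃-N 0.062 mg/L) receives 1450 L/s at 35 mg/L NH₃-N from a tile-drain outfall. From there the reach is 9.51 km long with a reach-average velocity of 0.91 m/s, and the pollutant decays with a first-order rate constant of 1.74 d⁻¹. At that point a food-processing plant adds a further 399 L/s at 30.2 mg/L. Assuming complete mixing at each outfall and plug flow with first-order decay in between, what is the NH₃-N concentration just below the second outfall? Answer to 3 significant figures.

5.61 mg/L

Mass balance: C = (7700·0.06200 + 1450·35.00) / 9150 = 51230/9150 = 5.599 mg/L; combined flow 9150 L/s.
Travel time t = 9.51·1000 / 0.91 = 10450 s = 2.903 h.
First-order decay: C = 5.599·exp(−k·t) = 5.599·0.8102 = 4.536 mg/L.
Second outfall: C = (9150·4.536 + 399.0·30.20)/9549 = 5.608 mg/L.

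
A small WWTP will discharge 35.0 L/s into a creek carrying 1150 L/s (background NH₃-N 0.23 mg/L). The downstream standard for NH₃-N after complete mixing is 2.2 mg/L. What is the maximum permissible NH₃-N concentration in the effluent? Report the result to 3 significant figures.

66.9 mg/L

At the limit, (Qr·Cr + Qe·Cₑ)/(Qr + Qe) = 2.2:
Cₑ = (1185·2.2 − 1150·0.2300) / 35.00 = 66.93 mg/L.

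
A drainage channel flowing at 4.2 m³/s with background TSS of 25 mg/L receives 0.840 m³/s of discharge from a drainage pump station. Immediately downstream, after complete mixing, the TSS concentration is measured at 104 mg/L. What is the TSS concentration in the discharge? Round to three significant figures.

Mass balance: 4.200·25.00 + 0.8400·Cₑ = 5.040·104.0
→ Cₑ = (5.040·104.0 − 4.200·25.00) / 0.8400 = 499.0 mg/L.

499 mg/L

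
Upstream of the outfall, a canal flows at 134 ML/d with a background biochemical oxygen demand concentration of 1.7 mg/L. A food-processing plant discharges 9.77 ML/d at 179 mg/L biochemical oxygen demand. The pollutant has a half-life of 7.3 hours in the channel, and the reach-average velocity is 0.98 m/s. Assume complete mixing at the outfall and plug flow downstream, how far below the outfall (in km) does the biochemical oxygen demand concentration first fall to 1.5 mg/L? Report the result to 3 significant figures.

Flow-weighted average: C = (134.0·1.700 + 9.770·179.0) / 143.8 = 1977/143.8 = 13.75 mg/L.
Half-life 7.3 h → k = ln 2 / 7.3 = 0.09495 h⁻¹ = 2.279 d⁻¹.
Set 13.75·exp(−k·t) = 1.5 → t = ln(13.75/1.5)/k = 84000 s = 23.33 h.
Distance = v·t = 0.98·84000 = 82320 m = 82.32 km.

82.3 km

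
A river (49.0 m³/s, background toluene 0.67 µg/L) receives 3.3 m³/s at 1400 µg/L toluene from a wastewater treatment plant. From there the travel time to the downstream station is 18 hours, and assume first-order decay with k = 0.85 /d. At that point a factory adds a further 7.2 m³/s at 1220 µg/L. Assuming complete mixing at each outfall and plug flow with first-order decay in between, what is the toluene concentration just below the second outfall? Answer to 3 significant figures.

189 µg/L

Mixed concentration C = ΣQC/ΣQ = (49.00·0.6700 + 3.300·1400) / 52.30 = 4653/52.30 = 88.96 µg/L; combined flow 52.30 m³/s.
After decay, C = 88.96 × e^(−kt) = 88.96 × 0.5286 = 47.03 µg/L.
Second outfall: C = (52.30·47.03 + 7.200·1220)/59.50 = 189.0 µg/L.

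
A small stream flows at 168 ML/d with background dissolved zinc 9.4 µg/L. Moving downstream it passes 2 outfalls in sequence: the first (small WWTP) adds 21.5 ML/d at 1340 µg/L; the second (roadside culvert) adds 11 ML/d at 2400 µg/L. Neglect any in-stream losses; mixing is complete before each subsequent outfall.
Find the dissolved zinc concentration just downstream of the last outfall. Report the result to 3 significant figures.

283 µg/L

Below outfall 1: Q → 189.5 ML/d, C = (168.0·9.400 + 21.50·1340)/189.5 = 160.4 µg/L.
Below outfall 2: Q → 200.5 ML/d, C = (189.5·160.4 + 11.00·2400)/200.5 = 283.2 µg/L.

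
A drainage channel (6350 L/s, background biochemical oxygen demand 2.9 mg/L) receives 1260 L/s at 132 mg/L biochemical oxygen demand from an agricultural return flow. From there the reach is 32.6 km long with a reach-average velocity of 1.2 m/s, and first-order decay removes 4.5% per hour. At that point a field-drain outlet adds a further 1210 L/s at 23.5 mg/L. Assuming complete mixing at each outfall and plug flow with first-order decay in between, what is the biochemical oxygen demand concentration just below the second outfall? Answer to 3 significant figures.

18.0 mg/L

Mass balance: C = (6350·2.900 + 1260·132.0) / 7610 = 184700/7610 = 24.28 mg/L; combined flow 7610 L/s.
Travel time t = 32.6·1000 / 1.2 = 27170 s = 7.546 h.
4.5%/h lost → k = −ln(1 − 0.045) = 0.04604 h⁻¹.
Decay over the reach: 24.28·exp(−kt) = 24.28·0.7065 = 17.15 mg/L.
At the second outfall, C = (7610·17.15 + 1210·23.50) / (7610 + 1210) = 18.02 mg/L.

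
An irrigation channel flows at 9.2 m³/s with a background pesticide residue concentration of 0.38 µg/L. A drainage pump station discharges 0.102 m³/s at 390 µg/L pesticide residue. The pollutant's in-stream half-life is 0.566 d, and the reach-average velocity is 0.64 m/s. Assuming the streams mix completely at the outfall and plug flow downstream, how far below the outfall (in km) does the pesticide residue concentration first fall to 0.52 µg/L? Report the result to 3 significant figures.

98.9 km

Mixed concentration C = ΣQC/ΣQ = (9.200·0.3800 + 0.1020·390.0) / 9.302 = 43.28/9.302 = 4.652 µg/L.
Half-life 0.566 d → k = ln 2 / 0.566 = 1.225 d⁻¹.
Set 4.652·exp(−k·t) = 0.52 → t = ln(4.652/0.52)/k = 154600 s = 42.94 h.
Distance = v·t = 0.64·154600 = 98940 m = 98.94 km.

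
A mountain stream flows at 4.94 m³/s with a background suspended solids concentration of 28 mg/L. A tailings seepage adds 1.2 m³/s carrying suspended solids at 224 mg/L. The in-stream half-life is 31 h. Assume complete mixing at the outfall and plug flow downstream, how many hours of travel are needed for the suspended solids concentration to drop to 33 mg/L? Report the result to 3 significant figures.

31.2 h

Conservation of mass: C = (4.940·28.00 + 1.200·224.0) / 6.140 = 407.1/6.140 = 66.31 mg/L.
Half-life 31 h → k = ln 2 / 31 = 0.02236 h⁻¹ = 0.5366 d⁻¹.
66.31·exp(−k·t) = 33 → t = ln(66.31/33)/k = 112300 s = 31.21 h.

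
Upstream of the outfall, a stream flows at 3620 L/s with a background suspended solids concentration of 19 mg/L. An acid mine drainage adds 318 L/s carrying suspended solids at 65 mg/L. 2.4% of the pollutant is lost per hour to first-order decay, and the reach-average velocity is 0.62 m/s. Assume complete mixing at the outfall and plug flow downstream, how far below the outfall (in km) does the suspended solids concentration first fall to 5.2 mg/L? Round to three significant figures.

135 km

Mass balance: C = (3620·19.00 + 318.0·65.00) / 3938 = 89450/3938 = 22.71 mg/L.
2.4%/h lost → k = −ln(1 − 0.024) = 0.02429 h⁻¹.
Set 22.71·exp(−k·t) = 5.2 → t = ln(22.71/5.2)/k = 218500 s = 60.69 h.
Distance = v·t = 0.62·218500 = 135500 m = 135.5 km.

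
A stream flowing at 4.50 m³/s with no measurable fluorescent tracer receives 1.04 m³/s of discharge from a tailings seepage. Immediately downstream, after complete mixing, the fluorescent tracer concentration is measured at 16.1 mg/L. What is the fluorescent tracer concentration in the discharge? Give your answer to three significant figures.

Mass balance: 4.500·0 + 1.040·Cₑ = 5.540·16.10
→ Cₑ = (5.540·16.10 − 4.500·0) / 1.040 = 85.76 mg/L.

85.8 mg/L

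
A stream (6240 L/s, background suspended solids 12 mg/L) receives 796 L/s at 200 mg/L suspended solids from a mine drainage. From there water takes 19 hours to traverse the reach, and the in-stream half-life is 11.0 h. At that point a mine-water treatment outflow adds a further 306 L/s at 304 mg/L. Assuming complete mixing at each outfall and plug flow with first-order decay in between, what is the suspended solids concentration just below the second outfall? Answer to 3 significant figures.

22.3 mg/L

Mixed concentration C = ΣQC/ΣQ = (6240·12.00 + 796.0·200.0) / 7036 = 234100/7036 = 33.27 mg/L; combined flow 7036 L/s.
Half-life 11.0 h → k = ln 2 / 11.0 = 0.06301 h⁻¹ = 1.512 d⁻¹.
Decay over the reach: 33.27·exp(−kt) = 33.27·0.3020 = 10.05 mg/L.
At the second outfall, C = (7036·10.05 + 306.0·304.0) / (7036 + 306.0) = 22.30 mg/L.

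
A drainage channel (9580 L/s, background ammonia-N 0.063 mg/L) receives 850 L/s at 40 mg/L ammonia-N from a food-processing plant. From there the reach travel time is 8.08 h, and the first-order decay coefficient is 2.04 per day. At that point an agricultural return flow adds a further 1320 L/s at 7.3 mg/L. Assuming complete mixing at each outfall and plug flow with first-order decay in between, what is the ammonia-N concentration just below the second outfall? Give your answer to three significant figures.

2.30 mg/L

Conservation of mass: C = (9580·0.06300 + 850.0·40.00) / 10430 = 34600/10430 = 3.318 mg/L; combined flow 10430 L/s.
First-order decay: C = 3.318·exp(−k·t) = 3.318·0.5032 = 1.669 mg/L.
At the second outfall, C = (10430·1.669 + 1320·7.300) / (10430 + 1320) = 2.302 mg/L.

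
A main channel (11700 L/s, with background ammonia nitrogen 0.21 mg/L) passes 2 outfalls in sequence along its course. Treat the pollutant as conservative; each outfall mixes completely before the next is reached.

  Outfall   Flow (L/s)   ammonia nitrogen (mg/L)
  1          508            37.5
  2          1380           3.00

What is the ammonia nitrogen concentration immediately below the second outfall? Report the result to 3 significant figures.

Outfall 1: combined Q = 12210 L/s; C = (11700·0.2100 + 508.0·37.50)/12210 = 1.762 mg/L.
Outfall 2: combined Q = 13590 L/s; C = (12210·1.762 + 1380·3.000)/13590 = 1.887 mg/L.

1.89 mg/L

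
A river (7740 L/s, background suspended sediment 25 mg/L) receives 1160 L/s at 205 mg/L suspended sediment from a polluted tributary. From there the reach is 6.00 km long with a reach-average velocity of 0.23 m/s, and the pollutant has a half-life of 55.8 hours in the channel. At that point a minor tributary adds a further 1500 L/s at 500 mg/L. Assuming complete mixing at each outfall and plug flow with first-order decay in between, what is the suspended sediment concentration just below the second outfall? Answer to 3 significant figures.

110 mg/L

Flow-weighted average: C = (7740·25.00 + 1160·205.0) / 8900 = 431300/8900 = 48.46 mg/L; combined flow 8900 L/s.
Travel time t = 6.00·1000 / 0.23 = 26090 s = 7.246 h.
Half-life 55.8 h → k = ln 2 / 55.8 = 0.01242 h⁻¹ = 0.2981 d⁻¹.
First-order decay: C = 48.46·exp(−k·t) = 48.46·0.9139 = 44.29 mg/L.
At the second outfall, C = (8900·44.29 + 1500·500.0) / (8900 + 1500) = 110.0 mg/L.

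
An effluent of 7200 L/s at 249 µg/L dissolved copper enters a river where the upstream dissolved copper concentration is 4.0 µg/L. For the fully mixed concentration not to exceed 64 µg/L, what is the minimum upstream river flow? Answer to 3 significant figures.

22200 L/s

Set C_mix = 64: (Q·4.000 + 7200·249.0) / (Q + 7200) = 64
→ Q = 7200·(249.0 − 64)/(64 − 4.000) = 22200 L/s.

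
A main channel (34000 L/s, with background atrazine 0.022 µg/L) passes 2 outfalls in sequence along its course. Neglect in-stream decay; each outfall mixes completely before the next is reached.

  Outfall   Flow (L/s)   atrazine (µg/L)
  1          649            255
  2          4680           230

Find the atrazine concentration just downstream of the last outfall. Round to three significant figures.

31.6 µg/L

After outfall 1: Q = 34000 + 649.0 = 34650 L/s; C = (34000·0.02200 + 649.0·255.0)/34650 = 4.798 µg/L.
After outfall 2: Q = 34650 + 4680 = 39330 L/s; C = (34650·4.798 + 4680·230.0)/39330 = 31.60 µg/L.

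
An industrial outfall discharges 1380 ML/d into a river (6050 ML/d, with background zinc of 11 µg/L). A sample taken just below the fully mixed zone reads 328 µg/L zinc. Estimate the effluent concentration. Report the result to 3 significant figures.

Mass balance: 6050·11.00 + 1380·Cₑ = 7430·328.0
→ Cₑ = (7430·328.0 − 6050·11.00) / 1380 = 1718 µg/L.

1720 µg/L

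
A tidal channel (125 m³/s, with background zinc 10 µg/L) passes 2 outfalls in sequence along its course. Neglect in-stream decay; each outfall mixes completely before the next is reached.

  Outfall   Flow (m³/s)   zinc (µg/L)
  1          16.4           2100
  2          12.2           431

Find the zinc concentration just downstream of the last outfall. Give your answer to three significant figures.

267 µg/L

Below outfall 1: Q → 141.4 m³/s, C = (125.0·10.00 + 16.40·2100)/141.4 = 252.4 µg/L.
Below outfall 2: Q → 153.6 m³/s, C = (141.4·252.4 + 12.20·431.0)/153.6 = 266.6 µg/L.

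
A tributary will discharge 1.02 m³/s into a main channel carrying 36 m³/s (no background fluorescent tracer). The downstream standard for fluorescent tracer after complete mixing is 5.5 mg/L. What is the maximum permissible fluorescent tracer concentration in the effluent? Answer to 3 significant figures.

At the limit, (Qr·Cr + Qe·Cₑ)/(Qr + Qe) = 5.5:
Cₑ = (37.02·5.5 − 36.00·0) / 1.020 = 199.6 mg/L.

200 mg/L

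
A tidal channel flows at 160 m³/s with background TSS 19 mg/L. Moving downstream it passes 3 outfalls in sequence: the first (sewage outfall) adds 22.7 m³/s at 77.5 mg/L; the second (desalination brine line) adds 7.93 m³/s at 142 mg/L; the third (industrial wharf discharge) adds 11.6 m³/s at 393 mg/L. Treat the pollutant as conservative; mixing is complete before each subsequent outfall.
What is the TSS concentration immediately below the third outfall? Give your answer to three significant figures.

51.8 mg/L

After outfall 1: Q = 160.0 + 22.70 = 182.7 m³/s; C = (160.0·19.00 + 22.70·77.50)/182.7 = 26.27 mg/L.
After outfall 2: Q = 182.7 + 7.930 = 190.6 m³/s; C = (182.7·26.27 + 7.930·142.0)/190.6 = 31.08 mg/L.
After outfall 3: Q = 190.6 + 11.60 = 202.2 m³/s; C = (190.6·31.08 + 11.60·393.0)/202.2 = 51.84 mg/L.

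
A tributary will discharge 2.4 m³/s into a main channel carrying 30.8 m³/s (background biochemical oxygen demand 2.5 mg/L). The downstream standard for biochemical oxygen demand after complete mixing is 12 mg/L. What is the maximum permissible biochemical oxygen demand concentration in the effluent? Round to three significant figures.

At the limit, (Qr·Cr + Qe·Cₑ)/(Qr + Qe) = 12:
Cₑ = (33.20·12 − 30.80·2.500) / 2.400 = 133.9 mg/L.

134 mg/L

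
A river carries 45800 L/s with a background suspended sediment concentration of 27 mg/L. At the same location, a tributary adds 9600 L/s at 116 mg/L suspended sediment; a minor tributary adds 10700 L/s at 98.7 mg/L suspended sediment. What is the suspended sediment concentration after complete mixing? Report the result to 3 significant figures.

51.5 mg/L

Mass balance: C = (45800·27.00 + 9600·116.0 + 10700·98.70) / 66100 = 3406000/66100 = 51.53 mg/L.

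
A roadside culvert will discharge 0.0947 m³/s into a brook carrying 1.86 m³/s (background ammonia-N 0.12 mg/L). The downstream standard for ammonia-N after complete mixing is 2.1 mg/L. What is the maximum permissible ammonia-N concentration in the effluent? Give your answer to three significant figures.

41.0 mg/L

At the limit, (Qr·Cr + Qe·Cₑ)/(Qr + Qe) = 2.1:
Cₑ = (1.955·2.1 − 1.860·0.1200) / 0.09470 = 40.99 mg/L.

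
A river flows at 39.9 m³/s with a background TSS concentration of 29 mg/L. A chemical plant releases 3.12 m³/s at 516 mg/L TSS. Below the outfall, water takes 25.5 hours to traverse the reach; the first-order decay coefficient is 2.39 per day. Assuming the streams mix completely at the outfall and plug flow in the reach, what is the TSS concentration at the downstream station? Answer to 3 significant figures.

Mass balance: C = (39.90·29.00 + 3.120·516.0) / 43.02 = 2767/43.02 = 64.32 mg/L.
First-order decay: C = 64.32·exp(−k·t) = 64.32·0.07892 = 5.076 mg/L.

5.08 mg/L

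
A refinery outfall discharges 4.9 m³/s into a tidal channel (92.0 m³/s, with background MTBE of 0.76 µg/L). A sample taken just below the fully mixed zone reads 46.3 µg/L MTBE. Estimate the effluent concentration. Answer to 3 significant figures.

Mass balance: 92.00·0.7600 + 4.900·Cₑ = 96.90·46.30
→ Cₑ = (96.90·46.30 − 92.00·0.7600) / 4.900 = 901.3 µg/L.

901 µg/L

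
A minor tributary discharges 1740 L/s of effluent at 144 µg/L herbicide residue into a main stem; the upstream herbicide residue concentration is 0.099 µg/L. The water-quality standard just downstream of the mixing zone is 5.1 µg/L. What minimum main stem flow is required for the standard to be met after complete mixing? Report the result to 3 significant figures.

Set C_mix = 5.1: (Q·0.09900 + 1740·144.0) / (Q + 1740) = 5.1
→ Q = 1740·(144.0 − 5.1)/(5.1 − 0.09900) = 48330 L/s.

48300 L/s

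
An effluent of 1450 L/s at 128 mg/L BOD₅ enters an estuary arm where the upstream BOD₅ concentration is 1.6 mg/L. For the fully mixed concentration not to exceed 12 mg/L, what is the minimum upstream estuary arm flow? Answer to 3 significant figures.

Set C_mix = 12: (Q·1.600 + 1450·128.0) / (Q + 1450) = 12
→ Q = 1450·(128.0 − 12)/(12 − 1.600) = 16170 L/s.

16200 L/s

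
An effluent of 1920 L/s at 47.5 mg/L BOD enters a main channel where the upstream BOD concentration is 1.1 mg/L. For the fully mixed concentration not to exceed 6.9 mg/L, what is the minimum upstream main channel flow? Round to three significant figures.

Set C_mix = 6.9: (Q·1.100 + 1920·47.50) / (Q + 1920) = 6.9
→ Q = 1920·(47.50 − 6.9)/(6.9 − 1.100) = 13440 L/s.

13400 L/s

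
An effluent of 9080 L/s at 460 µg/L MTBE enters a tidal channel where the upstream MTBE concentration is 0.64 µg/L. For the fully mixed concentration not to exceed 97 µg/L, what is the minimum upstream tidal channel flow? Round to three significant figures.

34200 L/s

Set C_mix = 97: (Q·0.6400 + 9080·460.0) / (Q + 9080) = 97
→ Q = 9080·(460.0 − 97)/(97 − 0.6400) = 34210 L/s.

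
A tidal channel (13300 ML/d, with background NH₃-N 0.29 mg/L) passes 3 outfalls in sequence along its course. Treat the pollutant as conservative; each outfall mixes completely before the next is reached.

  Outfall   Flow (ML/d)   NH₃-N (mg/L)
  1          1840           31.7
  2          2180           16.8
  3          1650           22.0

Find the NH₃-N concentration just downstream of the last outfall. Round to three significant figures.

Outfall 1: combined Q = 15140 ML/d; C = (13300·0.2900 + 1840·31.70)/15140 = 4.107 mg/L.
Outfall 2: combined Q = 17320 ML/d; C = (15140·4.107 + 2180·16.80)/17320 = 5.705 mg/L.
Outfall 3: combined Q = 18970 ML/d; C = (17320·5.705 + 1650·22.00)/18970 = 7.122 mg/L.

7.12 mg/L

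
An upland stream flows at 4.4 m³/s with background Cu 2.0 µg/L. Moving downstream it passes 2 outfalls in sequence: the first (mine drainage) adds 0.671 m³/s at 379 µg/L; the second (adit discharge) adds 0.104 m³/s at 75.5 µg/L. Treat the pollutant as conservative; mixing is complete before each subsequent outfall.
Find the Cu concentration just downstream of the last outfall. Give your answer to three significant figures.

52.4 µg/L

Outfall 1: combined Q = 5.071 m³/s; C = (4.400·2.000 + 0.6710·379.0)/5.071 = 51.89 µg/L.
Outfall 2: combined Q = 5.175 m³/s; C = (5.071·51.89 + 0.1040·75.50)/5.175 = 52.36 µg/L.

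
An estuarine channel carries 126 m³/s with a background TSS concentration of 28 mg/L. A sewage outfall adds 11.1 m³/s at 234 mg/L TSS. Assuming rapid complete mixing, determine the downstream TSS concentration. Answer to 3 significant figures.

Flow-weighted average: C = (126.0·28.00 + 11.10·234.0) / 137.1 = 6125/137.1 = 44.68 mg/L.

44.7 mg/L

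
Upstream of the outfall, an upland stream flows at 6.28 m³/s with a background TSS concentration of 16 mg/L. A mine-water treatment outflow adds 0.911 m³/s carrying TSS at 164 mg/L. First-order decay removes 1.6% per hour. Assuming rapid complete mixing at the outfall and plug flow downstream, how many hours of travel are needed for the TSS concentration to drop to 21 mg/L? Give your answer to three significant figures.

31.2 h

Flow-weighted average: C = (6.280·16.00 + 0.9110·164.0) / 7.191 = 249.9/7.191 = 34.75 mg/L.
1.6%/h lost → k = −ln(1 − 0.016) = 0.01613 h⁻¹.
34.75·exp(−k·t) = 21 → t = ln(34.75/21)/k = 112400 s = 31.23 h.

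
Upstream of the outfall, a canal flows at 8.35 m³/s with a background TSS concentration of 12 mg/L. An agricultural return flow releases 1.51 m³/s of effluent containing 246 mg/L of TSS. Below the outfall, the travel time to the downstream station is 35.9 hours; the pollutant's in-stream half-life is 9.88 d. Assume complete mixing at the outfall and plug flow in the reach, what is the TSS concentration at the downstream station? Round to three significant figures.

43.1 mg/L

Conservation of mass: C = (8.350·12.00 + 1.510·246.0) / 9.860 = 471.7/9.860 = 47.84 mg/L.
Half-life 9.88 d → k = ln 2 / 9.88 = 0.07016 d⁻¹.
Applying C = C₀e^(−kt): 47.84 × 0.9004 = 43.07 mg/L.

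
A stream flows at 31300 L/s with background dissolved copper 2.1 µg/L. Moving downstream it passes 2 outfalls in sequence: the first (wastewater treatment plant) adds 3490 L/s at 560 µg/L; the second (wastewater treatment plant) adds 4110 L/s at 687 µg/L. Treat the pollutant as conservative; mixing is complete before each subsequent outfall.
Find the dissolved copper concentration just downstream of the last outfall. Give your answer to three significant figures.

Below outfall 1: Q → 34790 L/s, C = (31300·2.100 + 3490·560.0)/34790 = 58.07 µg/L.
Below outfall 2: Q → 38900 L/s, C = (34790·58.07 + 4110·687.0)/38900 = 124.5 µg/L.

125 µg/L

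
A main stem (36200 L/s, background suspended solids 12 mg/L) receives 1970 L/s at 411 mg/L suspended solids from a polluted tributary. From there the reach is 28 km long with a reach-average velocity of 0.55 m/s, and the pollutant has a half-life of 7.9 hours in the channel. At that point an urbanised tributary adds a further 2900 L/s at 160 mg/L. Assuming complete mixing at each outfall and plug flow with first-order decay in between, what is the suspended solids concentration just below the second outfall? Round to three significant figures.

Mixed concentration C = ΣQC/ΣQ = (36200·12.00 + 1970·411.0) / 38170 = 1244000/38170 = 32.59 mg/L; combined flow 38170 L/s.
Travel time t = 28·1000 / 0.55 = 50910 s = 14.14 h.
Half-life 7.9 h → k = ln 2 / 7.9 = 0.08774 h⁻¹ = 2.106 d⁻¹.
Applying C = C₀e^(−kt): 32.59 × 0.2892 = 9.425 mg/L.
At the second outfall, C = (38170·9.425 + 2900·160.0) / (38170 + 2900) = 20.06 mg/L.

20.1 mg/L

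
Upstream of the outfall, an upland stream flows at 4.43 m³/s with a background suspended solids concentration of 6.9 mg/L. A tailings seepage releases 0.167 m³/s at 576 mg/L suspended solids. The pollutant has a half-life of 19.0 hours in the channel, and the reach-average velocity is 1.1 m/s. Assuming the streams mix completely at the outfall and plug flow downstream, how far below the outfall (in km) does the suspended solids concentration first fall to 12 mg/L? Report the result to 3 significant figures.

90.3 km

Flow-weighted average: C = (4.430·6.900 + 0.1670·576.0) / 4.597 = 126.8/4.597 = 27.57 mg/L.
Half-life 19.0 h → k = ln 2 / 19.0 = 0.03648 h⁻¹ = 0.8756 d⁻¹.
Set 27.57·exp(−k·t) = 12 → t = ln(27.57/12)/k = 82100 s = 22.81 h.
Distance = v·t = 1.1·82100 = 90310 m = 90.31 km.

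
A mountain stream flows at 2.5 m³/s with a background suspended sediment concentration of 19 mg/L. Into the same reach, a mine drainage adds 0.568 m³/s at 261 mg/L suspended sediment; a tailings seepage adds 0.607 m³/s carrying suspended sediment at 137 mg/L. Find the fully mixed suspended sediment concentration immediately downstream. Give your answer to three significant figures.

Flow-weighted average: C = (2.500·19.00 + 0.5680·261.0 + 0.6070·137.0) / 3.675 = 278.9/3.675 = 75.89 mg/L.

75.9 mg/L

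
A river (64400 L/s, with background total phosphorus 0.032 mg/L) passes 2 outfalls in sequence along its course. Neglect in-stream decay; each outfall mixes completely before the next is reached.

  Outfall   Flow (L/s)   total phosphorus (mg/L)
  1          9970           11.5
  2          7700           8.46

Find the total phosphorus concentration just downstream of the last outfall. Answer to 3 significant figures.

2.22 mg/L

Below outfall 1: Q → 74370 L/s, C = (64400·0.03200 + 9970·11.50)/74370 = 1.569 mg/L.
Below outfall 2: Q → 82070 L/s, C = (74370·1.569 + 7700·8.460)/82070 = 2.216 mg/L.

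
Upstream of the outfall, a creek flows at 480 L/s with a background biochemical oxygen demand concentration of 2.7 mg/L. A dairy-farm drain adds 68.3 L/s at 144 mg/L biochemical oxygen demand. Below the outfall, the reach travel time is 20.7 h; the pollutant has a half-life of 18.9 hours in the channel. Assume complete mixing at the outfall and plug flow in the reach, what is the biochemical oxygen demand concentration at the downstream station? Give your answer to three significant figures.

9.50 mg/L

Conservation of mass: C = (480.0·2.700 + 68.30·144.0) / 548.3 = 11130/548.3 = 20.30 mg/L.
Half-life 18.9 h → k = ln 2 / 18.9 = 0.03667 h⁻¹ = 0.8802 d⁻¹.
Decay over the reach: 20.30·exp(−kt) = 20.30·0.4681 = 9.502 mg/L.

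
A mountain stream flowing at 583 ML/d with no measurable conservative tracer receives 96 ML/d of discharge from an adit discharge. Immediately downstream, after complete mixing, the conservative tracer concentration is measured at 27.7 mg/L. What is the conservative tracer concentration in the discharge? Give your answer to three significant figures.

Mass balance: 583.0·0 + 96.00·Cₑ = 679.0·27.70
→ Cₑ = (679.0·27.70 − 583.0·0) / 96.00 = 195.9 mg/L.

196 mg/L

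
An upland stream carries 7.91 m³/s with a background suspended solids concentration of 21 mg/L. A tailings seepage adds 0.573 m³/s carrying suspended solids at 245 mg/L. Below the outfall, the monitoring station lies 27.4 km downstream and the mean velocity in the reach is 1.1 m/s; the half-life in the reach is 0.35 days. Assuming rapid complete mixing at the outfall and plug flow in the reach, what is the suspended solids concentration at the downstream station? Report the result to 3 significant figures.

Mass balance: C = (7.910·21.00 + 0.5730·245.0) / 8.483 = 306.5/8.483 = 36.13 mg/L.
Travel time t = 27.4·1000 / 1.1 = 24910 s = 6.919 h.
Half-life 0.35 d → k = ln 2 / 0.35 = 1.980 d⁻¹.
Decay over the reach: 36.13·exp(−kt) = 36.13·0.5650 = 20.41 mg/L.

20.4 mg/L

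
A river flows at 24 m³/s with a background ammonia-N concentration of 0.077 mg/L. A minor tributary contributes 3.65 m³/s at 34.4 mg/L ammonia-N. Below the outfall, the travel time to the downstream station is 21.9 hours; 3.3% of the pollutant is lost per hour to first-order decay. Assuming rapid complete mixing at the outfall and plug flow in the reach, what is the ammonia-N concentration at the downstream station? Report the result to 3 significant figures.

2.21 mg/L

Mixed concentration C = ΣQC/ΣQ = (24.00·0.07700 + 3.650·34.40) / 27.65 = 127.4/27.65 = 4.608 mg/L.
3.3%/h lost → k = −ln(1 − 0.033) = 0.03356 h⁻¹.
Decay over the reach: 4.608·exp(−kt) = 4.608·0.4796 = 2.210 mg/L.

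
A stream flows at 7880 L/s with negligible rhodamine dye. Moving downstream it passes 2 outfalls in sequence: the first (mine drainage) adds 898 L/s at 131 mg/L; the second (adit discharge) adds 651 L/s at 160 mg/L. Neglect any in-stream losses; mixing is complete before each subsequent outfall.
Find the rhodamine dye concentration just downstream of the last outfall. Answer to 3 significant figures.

Below outfall 1: Q → 8778 L/s, C = (7880·0 + 898.0·131.0)/8778 = 13.40 mg/L.
Below outfall 2: Q → 9429 L/s, C = (8778·13.40 + 651.0·160.0)/9429 = 23.52 mg/L.

23.5 mg/L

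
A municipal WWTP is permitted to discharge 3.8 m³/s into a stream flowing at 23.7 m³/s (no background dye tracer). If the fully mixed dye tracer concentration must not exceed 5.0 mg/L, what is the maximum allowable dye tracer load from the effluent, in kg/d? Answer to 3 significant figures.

11900 kg/d

Mass balance at the limit: 23.70·0 + 3.800·Cₑ = 27.50·5.0 → Cₑ = 36.18 mg/L.
Load = 3.800 m³/s × 36.18 g/m³ × 86 400 s/d = 11880 kg/d.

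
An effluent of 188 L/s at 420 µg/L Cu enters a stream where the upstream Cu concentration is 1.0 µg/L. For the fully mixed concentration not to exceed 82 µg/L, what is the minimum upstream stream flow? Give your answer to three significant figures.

784 L/s

Set C_mix = 82: (Q·1.000 + 188.0·420.0) / (Q + 188.0) = 82
→ Q = 188.0·(420.0 − 82)/(82 − 1.000) = 784.5 L/s.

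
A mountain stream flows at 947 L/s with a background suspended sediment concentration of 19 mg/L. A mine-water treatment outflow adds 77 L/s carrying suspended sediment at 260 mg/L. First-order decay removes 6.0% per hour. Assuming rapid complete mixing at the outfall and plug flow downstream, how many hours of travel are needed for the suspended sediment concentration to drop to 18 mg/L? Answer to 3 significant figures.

Flow-weighted average: C = (947.0·19.00 + 77.00·260.0) / 1024 = 38010/1024 = 37.12 mg/L.
6.0%/h lost → k = −ln(1 − 0.06) = 0.06188 h⁻¹.
37.12·exp(−k·t) = 18 → t = ln(37.12/18)/k = 42110 s = 11.70 h.

11.7 h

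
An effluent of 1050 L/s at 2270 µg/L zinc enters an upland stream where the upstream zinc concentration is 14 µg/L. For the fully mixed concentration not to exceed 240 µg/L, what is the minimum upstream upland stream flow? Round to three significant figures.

Set C_mix = 240: (Q·14.00 + 1050·2270) / (Q + 1050) = 240
→ Q = 1050·(2270 − 240)/(240 − 14.00) = 9431 L/s.

9430 L/s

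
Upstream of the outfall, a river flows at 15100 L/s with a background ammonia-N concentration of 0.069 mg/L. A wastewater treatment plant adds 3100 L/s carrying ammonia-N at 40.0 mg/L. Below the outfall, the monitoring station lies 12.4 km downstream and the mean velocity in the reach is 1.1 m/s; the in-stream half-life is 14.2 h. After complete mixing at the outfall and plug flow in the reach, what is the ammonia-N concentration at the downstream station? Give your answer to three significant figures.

5.90 mg/L

Flow-weighted average: C = (15100·0.06900 + 3100·40.00) / 18200 = 125000/18200 = 6.870 mg/L.
Travel time t = 12.4·1000 / 1.1 = 11270 s = 3.131 h.
Half-life 14.2 h → k = ln 2 / 14.2 = 0.04881 h⁻¹ = 1.172 d⁻¹.
First-order decay: C = 6.870·exp(−k·t) = 6.870·0.8583 = 5.897 mg/L.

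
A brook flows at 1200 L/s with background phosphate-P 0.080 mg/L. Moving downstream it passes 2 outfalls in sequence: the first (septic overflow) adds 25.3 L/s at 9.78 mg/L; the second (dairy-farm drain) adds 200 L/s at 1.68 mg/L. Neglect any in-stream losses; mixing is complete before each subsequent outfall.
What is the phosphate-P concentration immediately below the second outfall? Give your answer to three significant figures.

0.477 mg/L

Outfall 1: combined Q = 1225 L/s; C = (1200·0.08000 + 25.30·9.780)/1225 = 0.2803 mg/L.
Outfall 2: combined Q = 1425 L/s; C = (1225·0.2803 + 200.0·1.680)/1425 = 0.4767 mg/L.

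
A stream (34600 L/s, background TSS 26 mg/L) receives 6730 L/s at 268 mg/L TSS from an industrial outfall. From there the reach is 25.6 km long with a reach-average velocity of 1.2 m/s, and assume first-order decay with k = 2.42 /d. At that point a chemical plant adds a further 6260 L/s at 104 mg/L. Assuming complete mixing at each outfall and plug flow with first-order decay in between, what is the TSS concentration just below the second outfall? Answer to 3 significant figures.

44.9 mg/L

Conservation of mass: C = (34600·26.00 + 6730·268.0) / 41330 = 2703000/41330 = 65.41 mg/L; combined flow 41330 L/s.
Travel time t = 25.6·1000 / 1.2 = 21330 s = 5.926 h.
First-order decay: C = 65.41·exp(−k·t) = 65.41·0.5502 = 35.98 mg/L.
Second outfall: C = (41330·35.98 + 6260·104.0)/47590 = 44.93 mg/L.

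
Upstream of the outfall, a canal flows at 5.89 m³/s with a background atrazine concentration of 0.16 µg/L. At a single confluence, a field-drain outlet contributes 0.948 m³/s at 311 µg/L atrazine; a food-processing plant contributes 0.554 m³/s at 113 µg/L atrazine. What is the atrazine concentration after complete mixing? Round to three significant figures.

Flow-weighted average: C = (5.890·0.1600 + 0.9480·311.0 + 0.5540·113.0) / 7.392 = 358.4/7.392 = 48.48 µg/L.

48.5 µg/L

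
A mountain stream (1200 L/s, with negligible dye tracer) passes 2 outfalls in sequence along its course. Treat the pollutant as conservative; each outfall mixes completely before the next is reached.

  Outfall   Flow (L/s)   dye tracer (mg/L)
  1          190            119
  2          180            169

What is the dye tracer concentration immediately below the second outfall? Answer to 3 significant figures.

33.8 mg/L

Below outfall 1: Q → 1390 L/s, C = (1200·0 + 190.0·119.0)/1390 = 16.27 mg/L.
Below outfall 2: Q → 1570 L/s, C = (1390·16.27 + 180.0·169.0)/1570 = 33.78 mg/L.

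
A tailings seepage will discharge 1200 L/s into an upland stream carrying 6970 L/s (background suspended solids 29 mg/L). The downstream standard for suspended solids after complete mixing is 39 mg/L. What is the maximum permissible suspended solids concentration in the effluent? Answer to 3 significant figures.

97.1 mg/L

At the limit, (Qr·Cr + Qe·Cₑ)/(Qr + Qe) = 39:
Cₑ = (8170·39 − 6970·29.00) / 1200 = 97.08 mg/L.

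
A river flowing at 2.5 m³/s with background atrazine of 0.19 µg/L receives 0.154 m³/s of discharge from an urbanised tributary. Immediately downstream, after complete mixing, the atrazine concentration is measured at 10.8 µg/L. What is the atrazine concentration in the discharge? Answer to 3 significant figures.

183 µg/L

Mass balance: 2.500·0.1900 + 0.1540·Cₑ = 2.654·10.80
→ Cₑ = (2.654·10.80 − 2.500·0.1900) / 0.1540 = 183.0 µg/L.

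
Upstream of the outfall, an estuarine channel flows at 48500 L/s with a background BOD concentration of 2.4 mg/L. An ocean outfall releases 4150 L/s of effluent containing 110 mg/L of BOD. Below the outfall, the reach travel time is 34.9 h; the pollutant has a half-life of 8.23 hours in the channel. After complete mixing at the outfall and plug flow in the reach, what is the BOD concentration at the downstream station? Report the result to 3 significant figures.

0.576 mg/L

After mixing, C = (48500·2.400 + 4150·110.0) / 52650 = 572900/52650 = 10.88 mg/L.
Half-life 8.23 h → k = ln 2 / 8.23 = 0.08422 h⁻¹ = 2.021 d⁻¹.
Decay over the reach: 10.88·exp(−kt) = 10.88·0.05290 = 0.5756 mg/L.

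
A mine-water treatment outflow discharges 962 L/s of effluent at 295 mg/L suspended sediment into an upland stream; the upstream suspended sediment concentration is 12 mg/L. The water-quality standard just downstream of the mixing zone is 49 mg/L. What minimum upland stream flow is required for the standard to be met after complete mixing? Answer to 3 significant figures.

6400 L/s

Set C_mix = 49: (Q·12.00 + 962.0·295.0) / (Q + 962.0) = 49
→ Q = 962.0·(295.0 − 49)/(49 − 12.00) = 6396 L/s.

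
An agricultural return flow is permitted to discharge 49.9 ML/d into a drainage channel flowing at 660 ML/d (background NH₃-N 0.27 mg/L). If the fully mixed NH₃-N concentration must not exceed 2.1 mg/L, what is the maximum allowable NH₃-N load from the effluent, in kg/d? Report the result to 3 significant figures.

1310 kg/d

Mass balance at the limit: 660.0·0.2700 + 49.90·Cₑ = 709.9·2.1 → Cₑ = 26.30 mg/L.
49.90 ML/d = 0.5775 m³/s. Load = 0.5775 m³/s × 26.30 g/m³ × 86 400 s/d = 1313 kg/d.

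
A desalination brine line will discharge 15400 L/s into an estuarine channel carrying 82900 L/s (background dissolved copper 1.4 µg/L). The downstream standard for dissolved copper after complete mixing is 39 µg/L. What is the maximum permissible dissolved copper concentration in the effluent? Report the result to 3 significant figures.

At the limit, (Qr·Cr + Qe·Cₑ)/(Qr + Qe) = 39:
Cₑ = (98300·39 − 82900·1.400) / 15400 = 241.4 µg/L.

241 µg/L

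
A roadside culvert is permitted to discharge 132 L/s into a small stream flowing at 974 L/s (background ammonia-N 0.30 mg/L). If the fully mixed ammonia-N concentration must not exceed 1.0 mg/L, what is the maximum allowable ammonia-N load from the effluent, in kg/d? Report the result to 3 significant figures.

Mass balance at the limit: 974.0·0.3000 + 132.0·Cₑ = 1106·1.0 → Cₑ = 6.165 mg/L.
132.0 L/s = 0.1320 m³/s. Load = 0.1320 m³/s × 6.165 g/m³ × 86 400 s/d = 70.31 kg/d.

70.3 kg/d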